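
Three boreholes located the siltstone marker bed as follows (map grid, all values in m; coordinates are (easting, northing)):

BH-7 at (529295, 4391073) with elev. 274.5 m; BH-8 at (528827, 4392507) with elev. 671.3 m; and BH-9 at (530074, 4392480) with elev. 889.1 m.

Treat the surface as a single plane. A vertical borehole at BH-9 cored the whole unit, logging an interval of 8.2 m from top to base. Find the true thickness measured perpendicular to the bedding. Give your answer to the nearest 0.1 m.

Let the plane be z = a·E + b·N + c.
BH-8−BH-7: −468a + 1434b = 396.8;  BH-9−BH-7: 779a + 1407b = 614.6.
Solving gives a = 0.18194, b = 0.33609.
|∇z| = √(a²+b²) = 0.38217, so dip δ = arctan(0.38217) = 20.92°.
True thickness = vertical thickness × cos δ = 8.2 × cos 20.92° = 7.7 m.

7.7 m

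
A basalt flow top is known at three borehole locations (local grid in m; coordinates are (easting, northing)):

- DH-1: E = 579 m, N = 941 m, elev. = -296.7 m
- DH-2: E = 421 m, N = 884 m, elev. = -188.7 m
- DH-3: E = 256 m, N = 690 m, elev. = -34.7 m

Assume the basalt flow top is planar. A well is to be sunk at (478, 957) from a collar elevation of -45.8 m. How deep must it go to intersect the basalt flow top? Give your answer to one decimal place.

197.9 m

Let the plane be z = a·E + b·N + c.
DH-2−DH-1: −158a − 57b = 108;  DH-3−DH-1: −323a − 251b = 262.
Solving gives a = −0.57298, b = −0.30649.
Then c = -296.7 − a·579 − b·941 = 323.46.
At (478, 957): z_contact = −273.88 − 293.31 + 323.46 = -243.73 m.
Depth below ground = -45.8 − (-243.73) = 197.9 m.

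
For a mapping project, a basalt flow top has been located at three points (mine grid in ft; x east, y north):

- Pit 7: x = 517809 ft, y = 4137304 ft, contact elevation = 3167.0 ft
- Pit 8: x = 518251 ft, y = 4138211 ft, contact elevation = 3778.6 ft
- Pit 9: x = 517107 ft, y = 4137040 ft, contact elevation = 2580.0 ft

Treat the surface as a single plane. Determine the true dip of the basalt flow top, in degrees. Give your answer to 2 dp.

38.12°

Let the plane be z = a·x + b·y + c.
Pit 8−Pit 7: 442a + 907b = 611.6;  Pit 9−Pit 7: −702a − 264b = −587.
Solving gives a = 0.71332, b = 0.32669.
Gradient magnitude |∇z| = √(a² + b²) = √(0.50883 + 0.10673) = 0.78458.
True dip = arctan(0.78458) = 38.12°, dipping toward WSW (azimuth ≈ 245°).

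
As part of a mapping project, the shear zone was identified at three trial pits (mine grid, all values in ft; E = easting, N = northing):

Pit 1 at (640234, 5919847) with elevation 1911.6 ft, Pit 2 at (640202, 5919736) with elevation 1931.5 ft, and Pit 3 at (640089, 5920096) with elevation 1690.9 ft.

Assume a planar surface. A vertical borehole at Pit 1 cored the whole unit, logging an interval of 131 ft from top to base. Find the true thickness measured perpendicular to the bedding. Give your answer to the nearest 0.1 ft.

Let the plane be z = a·E + b·N + c.
Pit 2−Pit 1: −32a − 111b = 19.9;  Pit 3−Pit 1: −145a + 249b = −220.7.
Solving gives a = 0.81214, b = −0.41341.
|∇z| = √(a²+b²) = 0.91131, so dip δ = arctan(0.91131) = 42.34°.
True thickness = vertical thickness × cos δ = 131 × cos 42.34° = 96.8 ft.

96.8 ft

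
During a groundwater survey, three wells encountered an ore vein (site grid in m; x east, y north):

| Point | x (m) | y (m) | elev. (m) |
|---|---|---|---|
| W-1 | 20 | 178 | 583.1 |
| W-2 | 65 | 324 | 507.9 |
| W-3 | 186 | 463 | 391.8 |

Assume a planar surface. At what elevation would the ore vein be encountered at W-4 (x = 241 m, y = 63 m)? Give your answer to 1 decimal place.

496.3 m

Let the plane be z = a·x + b·y + c.
W-2−W-1: 45a + 146b = −75.2;  W-3−W-1: 166a + 285b = −191.3.
Solving gives a = −0.56943, b = −0.33956.
Then c = 583.1 − a·20 − b·178 = 654.93.
At (241, 63): z = −137.2 − 21.4 + 654.93 = 496.3 m.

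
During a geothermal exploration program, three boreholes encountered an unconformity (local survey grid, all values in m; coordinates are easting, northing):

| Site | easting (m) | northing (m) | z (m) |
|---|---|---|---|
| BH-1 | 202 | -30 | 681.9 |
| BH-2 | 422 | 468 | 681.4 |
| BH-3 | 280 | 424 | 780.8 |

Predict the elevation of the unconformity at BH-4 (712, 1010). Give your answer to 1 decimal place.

639.9 m

Let the plane be z = a·easting + b·northing + c.
BH-2−BH-1: 220a + 498b = −0.5;  BH-3−BH-1: 78a + 454b = 98.9.
Solving gives a = −0.810656, b = 0.357117.
Then c = 681.9 − a·202 − b·-30 = 856.37.
At (712, 1010): z = −577.2 + 360.7 + 856.37 = 639.9 m.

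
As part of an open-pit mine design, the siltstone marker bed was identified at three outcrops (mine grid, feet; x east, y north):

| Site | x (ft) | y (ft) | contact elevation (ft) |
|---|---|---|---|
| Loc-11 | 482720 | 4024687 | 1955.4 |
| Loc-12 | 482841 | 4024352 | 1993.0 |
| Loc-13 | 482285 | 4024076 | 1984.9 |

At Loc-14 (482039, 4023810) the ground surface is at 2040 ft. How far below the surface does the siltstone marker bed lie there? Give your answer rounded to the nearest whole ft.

46 ft

Let the plane be z = a·x + b·y + c.
Loc-12−Loc-11: 121a − 335b = 37.6;  Loc-13−Loc-11: −435a − 611b = 29.5.
Solving gives a = 0.05959819, b = −0.09071230.
Then c = 1955.4 − a·482720 − b·4024687 = 338274.76.
At (482039, 4023810): z_contact = 28728.7 − 365009.0 + 338274.76 = 1994.4 ft.
Depth below ground = 2040 − 1994.4 = 46 ft.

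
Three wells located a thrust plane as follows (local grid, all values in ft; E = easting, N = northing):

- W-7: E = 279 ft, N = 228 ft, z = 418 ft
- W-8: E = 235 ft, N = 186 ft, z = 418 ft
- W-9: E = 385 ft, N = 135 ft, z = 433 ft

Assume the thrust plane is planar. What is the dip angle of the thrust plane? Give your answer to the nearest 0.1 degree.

Two edge vectors: W-7→W-8 = (-44, -42, 0), W-7→W-9 = (106, -93, 15).
Normal n = (W-7→W-8) × (W-7→W-9) = (-630, 660, 8544).
So ∂z/∂E = −n_x/n_z = 0.07374 and ∂z/∂N = −n_y/n_z = −0.07725.
Gradient magnitude |∇z| = √(a² + b²) = √(0.00544 + 0.00597) = 0.10679.
True dip = arctan(0.10679) = 6.1°, dipping toward NW (azimuth ≈ 316°).

6.1°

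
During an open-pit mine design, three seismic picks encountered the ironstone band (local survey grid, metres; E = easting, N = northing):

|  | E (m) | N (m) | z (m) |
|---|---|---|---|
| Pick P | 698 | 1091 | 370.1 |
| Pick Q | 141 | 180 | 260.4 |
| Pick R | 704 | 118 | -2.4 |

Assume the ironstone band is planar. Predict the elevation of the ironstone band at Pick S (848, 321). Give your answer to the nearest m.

Let the plane be z = a·E + b·N + c.
Pick Q−Pick P: −557a − 911b = −109.7;  Pick R−Pick P: 6a − 973b = −372.5.
Solving gives a = −0.42491, b = 0.38022.
Then c = 370.1 − a·698 − b·1091 = 251.87.
At (848, 321): z = −360.3 + 122.0 + 251.87 = 13.6 m.

14 m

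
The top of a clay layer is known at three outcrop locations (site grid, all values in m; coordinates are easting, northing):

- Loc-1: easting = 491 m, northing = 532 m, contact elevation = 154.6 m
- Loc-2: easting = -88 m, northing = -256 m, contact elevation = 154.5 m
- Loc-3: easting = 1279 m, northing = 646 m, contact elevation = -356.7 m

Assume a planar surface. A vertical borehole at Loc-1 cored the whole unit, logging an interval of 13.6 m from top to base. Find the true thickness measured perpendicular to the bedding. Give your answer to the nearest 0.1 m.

10.1 m

Two edge vectors: Loc-1→Loc-2 = (-579, -788, -0.1), Loc-1→Loc-3 = (788, 114, -511.3).
Normal n = (Loc-1→Loc-2) × (Loc-1→Loc-3) = (402915.8, -296121.5, 554938).
So ∂z/∂easting = −n_x/n_z = −0.72606 and ∂z/∂northing = −n_y/n_z = 0.53361.
|∇z| = √(a²+b²) = 0.90105, so dip δ = arctan(0.90105) = 42.02°.
True thickness = vertical thickness × cos δ = 13.6 × cos 42.02° = 10.1 m.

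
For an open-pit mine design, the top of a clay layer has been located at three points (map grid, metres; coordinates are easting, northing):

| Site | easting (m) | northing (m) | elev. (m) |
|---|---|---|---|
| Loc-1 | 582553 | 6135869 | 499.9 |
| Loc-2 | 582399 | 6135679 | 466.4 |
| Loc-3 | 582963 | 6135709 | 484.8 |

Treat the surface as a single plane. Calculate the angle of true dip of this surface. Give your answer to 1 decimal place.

9.0°

Two edge vectors: Loc-1→Loc-2 = (-154, -190, -33.5), Loc-1→Loc-3 = (410, -160, -15.1).
Normal n = (Loc-1→Loc-2) × (Loc-1→Loc-3) = (-2491, -16060.4, 102540).
So ∂z/∂easting = −n_x/n_z = 0.02429 and ∂z/∂northing = −n_y/n_z = 0.15663.
Gradient magnitude |∇z| = √(a² + b²) = √(0.00059 + 0.02453) = 0.15850.
True dip = arctan(0.15850) = 9.0°, dipping toward S (azimuth ≈ 189°).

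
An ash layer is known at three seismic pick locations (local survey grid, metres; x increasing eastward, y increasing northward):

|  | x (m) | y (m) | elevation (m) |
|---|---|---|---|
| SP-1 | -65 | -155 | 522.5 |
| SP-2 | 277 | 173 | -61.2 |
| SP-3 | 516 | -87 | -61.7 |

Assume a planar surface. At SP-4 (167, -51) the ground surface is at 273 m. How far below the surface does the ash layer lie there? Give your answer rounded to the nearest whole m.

48 m

Two edge vectors: SP-1→SP-2 = (342, 328, -583.7), SP-1→SP-3 = (581, 68, -584.2).
Normal n = (SP-1→SP-2) × (SP-1→SP-3) = (-151926, -139333.3, -167312).
So ∂z/∂x = −n_x/n_z = −0.90804 and ∂z/∂y = −n_y/n_z = −0.83278.
Intercept c from SP-1: 522.5 − 59.02 − 129.08 = 334.40.
At (167, -51): z_contact = −151.6 + 42.5 + 334.40 = 225.2 m.
Depth below ground = 273 − 225.2 = 48 m.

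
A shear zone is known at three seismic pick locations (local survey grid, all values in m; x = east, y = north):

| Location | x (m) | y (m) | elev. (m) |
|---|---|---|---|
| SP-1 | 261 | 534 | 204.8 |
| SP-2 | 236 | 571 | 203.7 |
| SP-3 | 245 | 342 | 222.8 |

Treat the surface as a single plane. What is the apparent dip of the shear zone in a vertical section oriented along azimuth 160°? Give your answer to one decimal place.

Let the plane be z = a·x + b·y + c.
SP-2−SP-1: −25a + 37b = −1.1;  SP-3−SP-1: −16a − 192b = 18.
Solving gives a = −0.08435, b = −0.08672.
Unit vector along 160° is (sin 160°, cos 160°) = (0.3420, -0.9397).
Slope in that direction = a·(0.3420) + b·(-0.9397) = 0.05264.
Apparent dip = arctan|0.05264| = 3.0° (true dip is 6.9°, so apparent ≤ true as expected).

3.0°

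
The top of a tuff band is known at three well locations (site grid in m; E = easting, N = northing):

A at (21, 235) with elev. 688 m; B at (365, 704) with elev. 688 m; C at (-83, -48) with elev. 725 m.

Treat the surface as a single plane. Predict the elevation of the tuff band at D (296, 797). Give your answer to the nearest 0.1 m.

Two edge vectors: A→B = (344, 469, 0), A→C = (-104, -283, 37).
Normal n = (A→B) × (A→C) = (17353, -12728, -48576).
So ∂z/∂E = −n_x/n_z = 0.35723 and ∂z/∂N = −n_y/n_z = −0.26202.
Intercept c from A: 688 − 7.50 + 61.58 = 742.07.
At (296, 797): z = 105.7 − 208.8 + 742.07 = 639.0 m.

639.0 m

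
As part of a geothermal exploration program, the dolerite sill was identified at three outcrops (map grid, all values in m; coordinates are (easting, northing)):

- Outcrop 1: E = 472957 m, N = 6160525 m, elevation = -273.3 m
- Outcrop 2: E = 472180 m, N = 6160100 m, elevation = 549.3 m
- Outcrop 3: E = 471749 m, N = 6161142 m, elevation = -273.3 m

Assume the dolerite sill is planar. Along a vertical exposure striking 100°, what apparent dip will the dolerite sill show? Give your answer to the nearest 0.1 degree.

18.2°

Two edge vectors: Outcrop 1→Outcrop 2 = (-777, -425, 822.6), Outcrop 1→Outcrop 3 = (-1208, 617, 0).
Normal n = (Outcrop 1→Outcrop 2) × (Outcrop 1→Outcrop 3) = (-507544.2, -993700.8, -992809).
So ∂z/∂E = −n_x/n_z = −0.51122 and ∂z/∂N = −n_y/n_z = −1.00090.
Unit vector along 100° is (sin 100°, cos 100°) = (0.9848, -0.1736).
Slope in that direction = a·(0.9848) + b·(-0.1736) = −0.32965.
Apparent dip = arctan|0.32965| = 18.2° (true dip is 48.3°, so apparent ≤ true as expected).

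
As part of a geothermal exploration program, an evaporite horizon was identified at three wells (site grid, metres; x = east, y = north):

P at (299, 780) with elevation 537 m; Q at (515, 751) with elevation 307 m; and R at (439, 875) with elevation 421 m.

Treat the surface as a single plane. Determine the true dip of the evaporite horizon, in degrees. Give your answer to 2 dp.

Two edge vectors: P→Q = (216, -29, -230), P→R = (140, 95, -116).
Normal n = (P→Q) × (P→R) = (25214, -7144, 24580).
So ∂z/∂x = −n_x/n_z = −1.02579 and ∂z/∂y = −n_y/n_z = 0.29064.
Gradient magnitude |∇z| = √(a² + b²) = √(1.05225 + 0.08447) = 1.06617.
True dip = arctan(1.06617) = 46.83°, dipping toward ESE (azimuth ≈ 106°).

46.83°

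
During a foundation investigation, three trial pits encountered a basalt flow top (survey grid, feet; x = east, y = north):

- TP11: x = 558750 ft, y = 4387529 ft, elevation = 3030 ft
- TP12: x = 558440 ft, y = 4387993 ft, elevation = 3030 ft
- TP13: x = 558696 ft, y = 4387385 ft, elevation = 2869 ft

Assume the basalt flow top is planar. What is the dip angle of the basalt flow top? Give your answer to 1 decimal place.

52.2°

Two edge vectors: TP11→TP12 = (-310, 464, 0), TP11→TP13 = (-54, -144, -161).
Normal n = (TP11→TP12) × (TP11→TP13) = (-74704, -49910, 69696).
So ∂z/∂x = −n_x/n_z = 1.07185 and ∂z/∂y = −n_y/n_z = 0.71611.
Gradient magnitude |∇z| = √(a² + b²) = √(1.14887 + 0.51281) = 1.28906.
True dip = arctan(1.28906) = 52.2°, dipping toward WSW (azimuth ≈ 236°).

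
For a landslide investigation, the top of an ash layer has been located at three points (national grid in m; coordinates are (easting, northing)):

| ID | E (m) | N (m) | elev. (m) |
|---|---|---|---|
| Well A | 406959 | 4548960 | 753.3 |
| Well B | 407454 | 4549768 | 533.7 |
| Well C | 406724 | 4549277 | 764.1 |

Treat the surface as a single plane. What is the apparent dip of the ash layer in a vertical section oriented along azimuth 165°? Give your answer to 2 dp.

Two edge vectors: Well A→Well B = (495, 808, -219.6), Well A→Well C = (-235, 317, 10.8).
Normal n = (Well A→Well B) × (Well A→Well C) = (78339.6, 46260, 346795).
So ∂z/∂E = −n_x/n_z = −0.22590 and ∂z/∂N = −n_y/n_z = −0.13339.
Unit vector along 165° is (sin 165°, cos 165°) = (0.2588, -0.9659).
Slope in that direction = a·(0.2588) + b·(-0.9659) = 0.07038.
Apparent dip = arctan|0.07038| = 4.03° (true dip is 14.7°, so apparent ≤ true as expected).

4.03°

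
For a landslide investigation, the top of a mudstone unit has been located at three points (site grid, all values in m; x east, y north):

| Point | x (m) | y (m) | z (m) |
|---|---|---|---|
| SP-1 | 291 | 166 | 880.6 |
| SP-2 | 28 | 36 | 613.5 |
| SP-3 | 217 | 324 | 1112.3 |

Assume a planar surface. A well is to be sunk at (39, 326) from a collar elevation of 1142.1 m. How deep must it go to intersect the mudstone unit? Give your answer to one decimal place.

68.7 m

Two edge vectors: SP-1→SP-2 = (-263, -130, -267.1), SP-1→SP-3 = (-74, 158, 231.7).
Normal n = (SP-1→SP-2) × (SP-1→SP-3) = (12080.8, 80702.5, -51174).
So ∂z/∂x = −n_x/n_z = 0.23607 and ∂z/∂y = −n_y/n_z = 1.57702.
Intercept c from SP-1: 880.6 − 68.70 − 261.79 = 550.12.
At (39, 326): z_contact = 9.21 + 514.11 + 550.12 = 1073.43 m.
Depth below ground = 1142.1 − 1073.43 = 68.7 m.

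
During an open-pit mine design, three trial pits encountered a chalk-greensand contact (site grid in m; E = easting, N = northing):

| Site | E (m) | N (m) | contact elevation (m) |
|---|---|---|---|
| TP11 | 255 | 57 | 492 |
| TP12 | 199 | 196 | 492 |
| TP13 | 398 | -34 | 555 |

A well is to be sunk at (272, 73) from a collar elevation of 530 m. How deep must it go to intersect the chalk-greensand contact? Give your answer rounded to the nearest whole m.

24 m

Let the plane be z = a·E + b·N + c.
TP12−TP11: −56a + 139b = 0;  TP13−TP11: 143a − 91b = 63.
Solving gives a = 0.59245, b = 0.23868.
Then c = 492 − a·255 − b·57 = 327.32.
At (272, 73): z_contact = 161.1 + 17.4 + 327.32 = 505.9 m.
Depth below ground = 530 − 505.9 = 24 m.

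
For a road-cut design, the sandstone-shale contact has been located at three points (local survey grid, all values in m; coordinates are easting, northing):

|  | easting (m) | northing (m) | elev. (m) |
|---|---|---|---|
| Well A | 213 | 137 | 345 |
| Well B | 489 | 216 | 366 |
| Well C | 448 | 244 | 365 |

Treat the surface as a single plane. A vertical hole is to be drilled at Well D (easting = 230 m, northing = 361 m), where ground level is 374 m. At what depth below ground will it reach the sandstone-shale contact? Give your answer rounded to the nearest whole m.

16 m

Two edge vectors: Well A→Well B = (276, 79, 21), Well A→Well C = (235, 107, 20).
Normal n = (Well A→Well B) × (Well A→Well C) = (-667, -585, 10967).
So ∂z/∂easting = −n_x/n_z = 0.06082 and ∂z/∂northing = −n_y/n_z = 0.05334.
Intercept c from Well A: 345 − 12.95 − 7.31 = 324.74.
At (230, 361): z_contact = 14.0 + 19.3 + 324.74 = 358.0 m.
Depth below ground = 374 − 358.0 = 16 m.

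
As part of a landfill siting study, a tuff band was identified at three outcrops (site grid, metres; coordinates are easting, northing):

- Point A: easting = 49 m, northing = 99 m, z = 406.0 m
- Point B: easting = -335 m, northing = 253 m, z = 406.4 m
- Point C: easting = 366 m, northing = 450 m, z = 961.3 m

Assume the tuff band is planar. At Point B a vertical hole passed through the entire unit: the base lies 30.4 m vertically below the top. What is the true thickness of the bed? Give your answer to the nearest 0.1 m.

Let the plane be z = a·easting + b·northing + c.
Point B−Point A: −384a + 154b = 0.4;  Point C−Point A: 317a + 351b = 555.3.
Solving gives a = 0.46500, b = 1.16209.
|∇z| = √(a²+b²) = 1.25167, so dip δ = arctan(1.25167) = 51.38°.
True thickness = vertical thickness × cos δ = 30.4 × cos 51.38° = 19.0 m.

19.0 m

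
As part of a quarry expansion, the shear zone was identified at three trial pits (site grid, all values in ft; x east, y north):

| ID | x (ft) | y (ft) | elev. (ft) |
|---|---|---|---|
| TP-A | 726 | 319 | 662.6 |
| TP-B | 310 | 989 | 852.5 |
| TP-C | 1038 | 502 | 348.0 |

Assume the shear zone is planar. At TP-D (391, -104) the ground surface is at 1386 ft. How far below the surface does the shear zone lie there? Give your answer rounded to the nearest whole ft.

329 ft

Let the plane be z = a·x + b·y + c.
TP-B−TP-A: −416a + 670b = 189.9;  TP-C−TP-A: 312a + 183b = −314.6.
Solving gives a = −0.86101, b = −0.25117.
Then c = 662.6 − a·726 − b·319 = 1367.82.
At (391, -104): z_contact = −336.7 + 26.1 + 1367.82 = 1057.3 ft.
Depth below ground = 1386 − 1057.3 = 329 ft.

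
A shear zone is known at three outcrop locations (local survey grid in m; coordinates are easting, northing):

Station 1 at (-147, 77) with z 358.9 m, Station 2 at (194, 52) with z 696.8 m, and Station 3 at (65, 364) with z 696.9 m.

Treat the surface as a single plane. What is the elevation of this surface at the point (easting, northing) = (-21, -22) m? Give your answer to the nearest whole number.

446 m

Two edge vectors: Station 1→Station 2 = (341, -25, 337.9), Station 1→Station 3 = (212, 287, 338).
Normal n = (Station 1→Station 2) × (Station 1→Station 3) = (-105427.3, -43623.2, 103167).
So ∂z/∂easting = −n_x/n_z = 1.02191 and ∂z/∂northing = −n_y/n_z = 0.42284.
Intercept c from Station 1: 358.9 + 150.22 − 32.56 = 476.56.
At (-21, -22): z = −21.5 − 9.3 + 476.56 = 445.8 m.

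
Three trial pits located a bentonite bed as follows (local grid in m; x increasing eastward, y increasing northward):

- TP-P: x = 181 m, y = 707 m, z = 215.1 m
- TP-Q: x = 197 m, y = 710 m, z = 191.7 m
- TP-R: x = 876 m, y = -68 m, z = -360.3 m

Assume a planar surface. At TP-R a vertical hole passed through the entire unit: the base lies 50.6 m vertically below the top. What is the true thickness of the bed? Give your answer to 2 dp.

28.66 m

Let the plane be z = a·x + b·y + c.
TP-Q−TP-P: 16a + 3b = −23.4;  TP-R−TP-P: 695a − 775b = −575.4.
Solving gives a = −1.37116, b = −0.48717.
|∇z| = √(a²+b²) = 1.45513, so dip δ = arctan(1.45513) = 55.50°.
True thickness = vertical thickness × cos δ = 50.6 × cos 55.50° = 28.66 m.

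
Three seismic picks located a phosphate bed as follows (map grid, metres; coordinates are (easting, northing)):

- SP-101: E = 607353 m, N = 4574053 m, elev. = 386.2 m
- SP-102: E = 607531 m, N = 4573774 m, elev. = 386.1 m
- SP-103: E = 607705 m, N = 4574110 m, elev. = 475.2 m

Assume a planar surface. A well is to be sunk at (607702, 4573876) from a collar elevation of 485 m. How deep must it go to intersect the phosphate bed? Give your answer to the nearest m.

45 m

Two edge vectors: SP-101→SP-102 = (178, -279, -0.1), SP-101→SP-103 = (352, 57, 89).
Normal n = (SP-101→SP-102) × (SP-101→SP-103) = (-24825.3, -15877.2, 108354).
So ∂z/∂E = −n_x/n_z = 0.22911291 and ∂z/∂N = −n_y/n_z = 0.14653082.
Intercept c from SP-101: 386.2 − 139152.41 − 670239.72 = −809005.93.
At (607702, 4573876): z_contact = 139232.4 + 670213.8 − 809005.93 = 440.2 m.
Depth below ground = 485 − 440.2 = 45 m.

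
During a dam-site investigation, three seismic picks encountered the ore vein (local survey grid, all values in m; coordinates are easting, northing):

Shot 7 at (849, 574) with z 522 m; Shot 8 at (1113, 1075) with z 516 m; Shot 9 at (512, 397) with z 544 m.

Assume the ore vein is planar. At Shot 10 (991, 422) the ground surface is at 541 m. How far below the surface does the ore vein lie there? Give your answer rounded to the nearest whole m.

Two edge vectors: Shot 7→Shot 8 = (264, 501, -6), Shot 7→Shot 9 = (-337, -177, 22).
Normal n = (Shot 7→Shot 8) × (Shot 7→Shot 9) = (9960, -3786, 122109).
So ∂z/∂easting = −n_x/n_z = −0.08157 and ∂z/∂northing = −n_y/n_z = 0.03101.
Intercept c from Shot 7: 522 + 69.25 − 17.80 = 573.45.
At (991, 422): z_contact = −80.8 + 13.1 + 573.45 = 505.7 m.
Depth below ground = 541 − 505.7 = 35 m.

35 m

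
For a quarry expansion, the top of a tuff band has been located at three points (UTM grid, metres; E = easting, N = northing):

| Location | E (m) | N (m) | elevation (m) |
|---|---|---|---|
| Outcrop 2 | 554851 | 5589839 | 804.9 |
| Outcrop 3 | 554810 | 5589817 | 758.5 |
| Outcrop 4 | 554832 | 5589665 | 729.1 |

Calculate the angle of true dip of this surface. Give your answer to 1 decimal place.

45.3°

Let the plane be z = a·E + b·N + c.
Outcrop 3−Outcrop 2: −41a − 22b = −46.4;  Outcrop 4−Outcrop 2: −19a − 174b = −75.8.
Solving gives a = 0.95384, b = 0.33148.
Gradient magnitude |∇z| = √(a² + b²) = √(0.90981 + 0.10988) = 1.00980.
True dip = arctan(1.00980) = 45.3°, dipping toward WSW (azimuth ≈ 251°).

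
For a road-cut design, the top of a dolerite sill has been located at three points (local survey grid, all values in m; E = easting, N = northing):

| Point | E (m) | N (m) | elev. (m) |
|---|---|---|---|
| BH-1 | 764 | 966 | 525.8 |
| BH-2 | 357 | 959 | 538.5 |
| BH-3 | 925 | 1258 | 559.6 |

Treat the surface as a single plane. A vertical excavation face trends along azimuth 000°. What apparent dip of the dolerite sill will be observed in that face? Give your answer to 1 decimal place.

Two edge vectors: BH-1→BH-2 = (-407, -7, 12.7), BH-1→BH-3 = (161, 292, 33.8).
Normal n = (BH-1→BH-2) × (BH-1→BH-3) = (-3945, 15801.3, -117717).
So ∂z/∂E = −n_x/n_z = −0.03351 and ∂z/∂N = −n_y/n_z = 0.13423.
Unit vector along 000° is (sin 0°, cos 0°) = (0.0000, 1.0000).
Slope in that direction = a·(0.0000) + b·(1.0000) = 0.13423.
Apparent dip = arctan|0.13423| = 7.6° (true dip is 7.9°, so apparent ≤ true as expected).

7.6°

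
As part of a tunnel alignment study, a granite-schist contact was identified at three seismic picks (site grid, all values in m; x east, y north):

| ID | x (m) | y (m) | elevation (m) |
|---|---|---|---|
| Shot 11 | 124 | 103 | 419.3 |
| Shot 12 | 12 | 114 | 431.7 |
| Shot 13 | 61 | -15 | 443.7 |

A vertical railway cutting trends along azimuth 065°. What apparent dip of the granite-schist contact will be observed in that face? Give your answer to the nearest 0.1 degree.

9.8°

Two edge vectors: Shot 11→Shot 12 = (-112, 11, 12.4), Shot 11→Shot 13 = (-63, -118, 24.4).
Normal n = (Shot 11→Shot 12) × (Shot 11→Shot 13) = (1731.6, 1951.6, 13909).
So ∂z/∂x = −n_x/n_z = −0.12449 and ∂z/∂y = −n_y/n_z = −0.14031.
Unit vector along 065° is (sin 65°, cos 65°) = (0.9063, 0.4226).
Slope in that direction = a·(0.9063) + b·(0.4226) = −0.17213.
Apparent dip = arctan|0.17213| = 9.8° (true dip is 10.6°, so apparent ≤ true as expected).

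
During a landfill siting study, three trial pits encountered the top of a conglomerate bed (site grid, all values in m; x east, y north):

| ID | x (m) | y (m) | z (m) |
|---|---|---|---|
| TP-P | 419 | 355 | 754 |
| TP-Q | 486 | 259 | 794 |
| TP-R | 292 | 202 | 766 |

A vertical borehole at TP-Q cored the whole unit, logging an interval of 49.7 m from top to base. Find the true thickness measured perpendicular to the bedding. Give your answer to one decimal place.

Let the plane be z = a·x + b·y + c.
TP-Q−TP-P: 67a − 96b = 40;  TP-R−TP-P: −127a − 153b = 12.
Solving gives a = 0.22136, b = −0.26218.
|∇z| = √(a²+b²) = 0.34313, so dip δ = arctan(0.34313) = 18.94°.
True thickness = vertical thickness × cos δ = 49.7 × cos 18.94° = 47.0 m.

47.0 m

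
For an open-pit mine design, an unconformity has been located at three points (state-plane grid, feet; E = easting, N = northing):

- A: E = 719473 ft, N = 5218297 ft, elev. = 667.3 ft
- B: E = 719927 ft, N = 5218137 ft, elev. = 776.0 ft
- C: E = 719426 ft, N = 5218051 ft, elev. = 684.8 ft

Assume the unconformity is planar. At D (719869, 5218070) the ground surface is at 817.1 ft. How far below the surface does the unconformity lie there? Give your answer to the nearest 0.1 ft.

Let the plane be z = a·E + b·N + c.
B−A: 454a − 160b = 108.7;  C−A: −47a − 246b = 17.5.
Solving gives a = 0.200833865, b = −0.109508909.
Then c = 667.3 − a·719473 − b·5218297 = 427622.77.
At (719869, 5218070): z_contact = 144574.07 − 571425.15 + 427622.77 = 771.69 ft.
Depth below ground = 817.1 − 771.69 = 45.4 ft.

45.4 ft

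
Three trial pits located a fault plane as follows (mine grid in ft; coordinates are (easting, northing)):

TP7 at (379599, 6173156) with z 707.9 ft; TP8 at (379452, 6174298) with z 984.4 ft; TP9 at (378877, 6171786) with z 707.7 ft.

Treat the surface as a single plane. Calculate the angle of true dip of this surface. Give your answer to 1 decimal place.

22.6°

Two edge vectors: TP7→TP8 = (-147, 1142, 276.5), TP7→TP9 = (-722, -1370, -0.2).
Normal n = (TP7→TP8) × (TP7→TP9) = (378576.6, -199662.4, 1025914).
So ∂z/∂E = −n_x/n_z = −0.36901 and ∂z/∂N = −n_y/n_z = 0.19462.
Gradient magnitude |∇z| = √(a² + b²) = √(0.13617 + 0.03788) = 0.41719.
True dip = arctan(0.41719) = 22.6°, dipping toward ESE (azimuth ≈ 118°).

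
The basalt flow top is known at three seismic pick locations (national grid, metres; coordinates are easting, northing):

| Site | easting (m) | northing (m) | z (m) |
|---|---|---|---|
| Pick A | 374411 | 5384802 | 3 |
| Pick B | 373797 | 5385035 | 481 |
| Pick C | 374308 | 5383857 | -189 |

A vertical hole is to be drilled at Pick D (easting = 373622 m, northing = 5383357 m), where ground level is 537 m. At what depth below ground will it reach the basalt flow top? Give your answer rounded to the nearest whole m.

Let the plane be z = a·easting + b·northing + c.
Pick B−Pick A: −614a + 233b = 478;  Pick C−Pick A: −103a − 945b = −192.
Solving gives a = −0.67354265, b = 0.27658719.
Then c = 3 − a·374411 − b·5384802 = −1237182.47.
At (373622, 5383357): z_contact = −251650.4 + 1488967.6 − 1237182.47 = 134.8 m.
Depth below ground = 537 − 134.8 = 402 m.

402 m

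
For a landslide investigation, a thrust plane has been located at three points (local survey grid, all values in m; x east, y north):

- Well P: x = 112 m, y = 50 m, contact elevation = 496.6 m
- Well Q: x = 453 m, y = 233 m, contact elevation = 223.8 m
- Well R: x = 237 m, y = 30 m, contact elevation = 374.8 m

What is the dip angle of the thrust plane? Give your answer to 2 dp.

44.05°

Let the plane be z = a·x + b·y + c.
Well Q−Well P: 341a + 183b = −272.8;  Well R−Well P: 125a − 20b = −121.8.
Solving gives a = −0.93435, b = 0.25034.
Gradient magnitude |∇z| = √(a² + b²) = √(0.87300 + 0.06267) = 0.96730.
True dip = arctan(0.96730) = 44.05°, dipping toward ESE (azimuth ≈ 105°).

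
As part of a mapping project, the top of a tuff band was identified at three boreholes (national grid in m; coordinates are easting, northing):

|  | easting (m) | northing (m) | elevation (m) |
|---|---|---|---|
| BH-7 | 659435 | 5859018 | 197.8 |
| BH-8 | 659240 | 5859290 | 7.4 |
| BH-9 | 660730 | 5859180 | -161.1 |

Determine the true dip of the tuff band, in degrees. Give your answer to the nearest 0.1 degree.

Two edge vectors: BH-7→BH-8 = (-195, 272, -190.4), BH-7→BH-9 = (1295, 162, -358.9).
Normal n = (BH-7→BH-8) × (BH-7→BH-9) = (-66776, -316553.5, -383830).
So ∂z/∂easting = −n_x/n_z = −0.17397 and ∂z/∂northing = −n_y/n_z = −0.82472.
Gradient magnitude |∇z| = √(a² + b²) = √(0.03027 + 0.68017) = 0.84287.
True dip = arctan(0.84287) = 40.1°, dipping toward NNE (azimuth ≈ 012°).

40.1°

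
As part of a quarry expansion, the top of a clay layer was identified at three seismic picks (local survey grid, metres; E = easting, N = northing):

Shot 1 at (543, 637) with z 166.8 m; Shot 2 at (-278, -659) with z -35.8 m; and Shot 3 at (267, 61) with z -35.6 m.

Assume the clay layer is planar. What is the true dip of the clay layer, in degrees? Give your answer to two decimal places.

Let the plane be z = a·E + b·N + c.
Shot 2−Shot 1: −821a − 1296b = −202.6;  Shot 3−Shot 1: −276a − 576b = −202.4.
Solving gives a = −1.26400, b = 0.95706.
Gradient magnitude |∇z| = √(a² + b²) = √(1.59770 + 0.91596) = 1.58545.
True dip = arctan(1.58545) = 57.76°, dipping toward SE (azimuth ≈ 127°).

57.76°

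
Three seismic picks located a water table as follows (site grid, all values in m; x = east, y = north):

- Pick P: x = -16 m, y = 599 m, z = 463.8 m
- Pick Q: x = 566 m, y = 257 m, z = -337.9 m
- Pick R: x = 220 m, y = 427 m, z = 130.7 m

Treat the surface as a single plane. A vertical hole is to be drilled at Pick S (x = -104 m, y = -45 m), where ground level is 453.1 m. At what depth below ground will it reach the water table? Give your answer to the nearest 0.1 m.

Two edge vectors: Pick P→Pick Q = (582, -342, -801.7), Pick P→Pick R = (236, -172, -333.1).
Normal n = (Pick P→Pick Q) × (Pick P→Pick R) = (-23972.2, 4663, -19392).
So ∂z/∂x = −n_x/n_z = −1.23619 and ∂z/∂y = −n_y/n_z = 0.24046.
Intercept c from Pick P: 463.8 − 19.78 − 144.04 = 299.99.
At (-104, -45): z_contact = 128.56 − 10.82 + 299.99 = 417.73 m.
Depth below ground = 453.1 − 417.73 = 35.4 m.

35.4 m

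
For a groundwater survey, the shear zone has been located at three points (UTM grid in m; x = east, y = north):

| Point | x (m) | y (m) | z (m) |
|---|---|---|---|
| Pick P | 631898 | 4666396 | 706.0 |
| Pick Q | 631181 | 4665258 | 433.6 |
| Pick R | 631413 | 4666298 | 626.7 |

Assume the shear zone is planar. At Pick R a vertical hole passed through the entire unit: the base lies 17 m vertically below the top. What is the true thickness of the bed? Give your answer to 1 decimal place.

16.7 m

Two edge vectors: Pick P→Pick Q = (-717, -1138, -272.4), Pick P→Pick R = (-485, -98, -79.3).
Normal n = (Pick P→Pick Q) × (Pick P→Pick R) = (63548.2, 75255.9, -481664).
So ∂z/∂x = −n_x/n_z = 0.13193 and ∂z/∂y = −n_y/n_z = 0.15624.
|∇z| = √(a²+b²) = 0.20449, so dip δ = arctan(0.20449) = 11.56°.
True thickness = vertical thickness × cos δ = 17 × cos 11.56° = 16.7 m.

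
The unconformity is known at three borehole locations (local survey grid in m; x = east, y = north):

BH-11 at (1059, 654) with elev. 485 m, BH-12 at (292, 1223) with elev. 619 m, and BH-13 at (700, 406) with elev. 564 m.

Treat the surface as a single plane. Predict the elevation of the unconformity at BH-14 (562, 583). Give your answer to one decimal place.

Two edge vectors: BH-11→BH-12 = (-767, 569, 134), BH-11→BH-13 = (-359, -248, 79).
Normal n = (BH-11→BH-12) × (BH-11→BH-13) = (78183, 12487, 394487).
So ∂z/∂x = −n_x/n_z = −0.198189 and ∂z/∂y = −n_y/n_z = −0.031654.
Intercept c from BH-11: 485 + 209.88 + 20.70 = 715.58.
At (562, 583): z = −111.4 − 18.5 + 715.58 = 585.7 m.

585.7 m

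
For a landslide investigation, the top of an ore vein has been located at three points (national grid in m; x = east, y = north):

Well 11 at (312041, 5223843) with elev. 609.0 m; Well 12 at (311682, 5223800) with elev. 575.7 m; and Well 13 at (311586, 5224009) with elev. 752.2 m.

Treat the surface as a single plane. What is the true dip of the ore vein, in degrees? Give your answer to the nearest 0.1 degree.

40.1°

Let the plane be z = a·x + b·y + c.
Well 12−Well 11: −359a − 43b = −33.3;  Well 13−Well 11: −455a + 166b = 143.2.
Solving gives a = −0.00796, b = 0.84084.
Gradient magnitude |∇z| = √(a² + b²) = √(0.00006 + 0.70702) = 0.84088.
True dip = arctan(0.84088) = 40.1°, dipping toward S (azimuth ≈ 179°).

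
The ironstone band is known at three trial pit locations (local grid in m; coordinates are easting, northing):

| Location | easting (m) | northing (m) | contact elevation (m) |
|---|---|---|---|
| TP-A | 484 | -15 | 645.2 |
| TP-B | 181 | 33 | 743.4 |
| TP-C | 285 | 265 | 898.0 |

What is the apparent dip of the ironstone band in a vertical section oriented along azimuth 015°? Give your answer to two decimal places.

Two edge vectors: TP-A→TP-B = (-303, 48, 98.2), TP-A→TP-C = (-199, 280, 252.8).
Normal n = (TP-A→TP-B) × (TP-A→TP-C) = (-15361.6, 57056.6, -75288).
So ∂z/∂easting = −n_x/n_z = −0.20404 and ∂z/∂northing = −n_y/n_z = 0.75784.
Unit vector along 015° is (sin 15°, cos 15°) = (0.2588, 0.9659).
Slope in that direction = a·(0.2588) + b·(0.9659) = 0.67921.
Apparent dip = arctan|0.67921| = 34.18° (true dip is 38.1°, so apparent ≤ true as expected).

34.18°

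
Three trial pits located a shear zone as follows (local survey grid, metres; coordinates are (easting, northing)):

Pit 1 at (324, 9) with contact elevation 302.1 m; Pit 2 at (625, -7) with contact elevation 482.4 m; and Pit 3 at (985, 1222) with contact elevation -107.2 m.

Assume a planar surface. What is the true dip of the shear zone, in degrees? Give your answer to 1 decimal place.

40.6°

Let the plane be z = a·E + b·N + c.
Pit 2−Pit 1: 301a − 16b = 180.3;  Pit 3−Pit 1: 661a + 1213b = −409.3.
Solving gives a = 0.56471, b = −0.64515.
Gradient magnitude |∇z| = √(a² + b²) = √(0.31890 + 0.41622) = 0.85739.
True dip = arctan(0.85739) = 40.6°, dipping toward NW (azimuth ≈ 319°).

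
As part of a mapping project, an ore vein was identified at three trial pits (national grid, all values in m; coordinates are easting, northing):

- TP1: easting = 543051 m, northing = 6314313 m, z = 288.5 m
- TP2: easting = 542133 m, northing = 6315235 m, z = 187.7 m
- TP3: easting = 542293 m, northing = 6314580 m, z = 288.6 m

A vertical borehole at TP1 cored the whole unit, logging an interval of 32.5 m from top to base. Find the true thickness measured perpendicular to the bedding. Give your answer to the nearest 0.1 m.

32.0 m

Let the plane be z = a·easting + b·northing + c.
TP2−TP1: −918a + 922b = −100.8;  TP3−TP1: −758a + 267b = 0.1.
Solving gives a = −0.05951, b = −0.16858.
|∇z| = √(a²+b²) = 0.17878, so dip δ = arctan(0.17878) = 10.14°.
True thickness = vertical thickness × cos δ = 32.5 × cos 10.14° = 32.0 m.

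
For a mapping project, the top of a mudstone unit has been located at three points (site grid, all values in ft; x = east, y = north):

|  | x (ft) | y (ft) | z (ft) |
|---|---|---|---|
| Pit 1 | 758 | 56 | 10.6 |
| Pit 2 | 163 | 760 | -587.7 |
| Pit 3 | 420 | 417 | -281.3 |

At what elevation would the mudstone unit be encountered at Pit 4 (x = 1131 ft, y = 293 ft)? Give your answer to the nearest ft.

-450 ft

Two edge vectors: Pit 1→Pit 2 = (-595, 704, -598.3), Pit 1→Pit 3 = (-338, 361, -291.9).
Normal n = (Pit 1→Pit 2) × (Pit 1→Pit 3) = (10488.7, 28544.9, 23157).
So ∂z/∂x = −n_x/n_z = −0.45294 and ∂z/∂y = −n_y/n_z = −1.23267.
Intercept c from Pit 1: 10.6 + 343.33 + 69.03 = 422.96.
At (1131, 293): z = −512.3 − 361.2 + 422.96 = -450.5 ft.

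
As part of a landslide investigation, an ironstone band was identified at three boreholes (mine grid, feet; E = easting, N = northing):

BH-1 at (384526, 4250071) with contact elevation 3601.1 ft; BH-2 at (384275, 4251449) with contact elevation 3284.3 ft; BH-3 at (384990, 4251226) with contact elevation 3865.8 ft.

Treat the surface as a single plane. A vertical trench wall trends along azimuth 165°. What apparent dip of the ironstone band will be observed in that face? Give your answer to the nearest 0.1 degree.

16.0°

Let the plane be z = a·E + b·N + c.
BH-2−BH-1: −251a + 1378b = −316.8;  BH-3−BH-1: 464a + 1155b = 264.7.
Solving gives a = 0.78625, b = −0.08668.
Unit vector along 165° is (sin 165°, cos 165°) = (0.2588, -0.9659).
Slope in that direction = a·(0.2588) + b·(-0.9659) = 0.28723.
Apparent dip = arctan|0.28723| = 16.0° (true dip is 38.3°, so apparent ≤ true as expected).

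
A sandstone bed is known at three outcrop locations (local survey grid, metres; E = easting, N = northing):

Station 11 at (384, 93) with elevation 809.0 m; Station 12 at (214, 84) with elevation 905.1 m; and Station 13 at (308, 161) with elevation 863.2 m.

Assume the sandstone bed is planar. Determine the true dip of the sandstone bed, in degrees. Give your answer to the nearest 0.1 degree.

Two edge vectors: Station 11→Station 12 = (-170, -9, 96.1), Station 11→Station 13 = (-76, 68, 54.2).
Normal n = (Station 11→Station 12) × (Station 11→Station 13) = (-7022.6, 1910.4, -12244).
So ∂z/∂E = −n_x/n_z = −0.57355 and ∂z/∂N = −n_y/n_z = 0.15603.
Gradient magnitude |∇z| = √(a² + b²) = √(0.32896 + 0.02434) = 0.59440.
True dip = arctan(0.59440) = 30.7°, dipping toward ESE (azimuth ≈ 105°).

30.7°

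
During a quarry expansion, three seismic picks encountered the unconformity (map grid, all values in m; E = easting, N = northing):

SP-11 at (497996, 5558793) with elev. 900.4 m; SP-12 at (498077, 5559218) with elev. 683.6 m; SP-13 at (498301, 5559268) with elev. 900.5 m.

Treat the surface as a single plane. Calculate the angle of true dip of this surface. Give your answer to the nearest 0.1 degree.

53.3°

Let the plane be z = a·E + b·N + c.
SP-12−SP-11: 81a + 425b = −216.8;  SP-13−SP-11: 305a + 475b = 0.1.
Solving gives a = 1.13025, b = −0.72553.
Gradient magnitude |∇z| = √(a² + b²) = √(1.27747 + 0.52639) = 1.34308.
True dip = arctan(1.34308) = 53.3°, dipping toward WNW (azimuth ≈ 303°).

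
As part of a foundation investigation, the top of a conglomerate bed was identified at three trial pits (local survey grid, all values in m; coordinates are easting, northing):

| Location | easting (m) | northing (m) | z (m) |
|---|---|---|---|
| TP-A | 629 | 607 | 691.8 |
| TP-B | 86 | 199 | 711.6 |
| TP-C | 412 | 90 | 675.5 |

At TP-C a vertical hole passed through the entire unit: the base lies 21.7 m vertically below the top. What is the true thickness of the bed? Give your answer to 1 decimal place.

21.6 m

Let the plane be z = a·easting + b·northing + c.
TP-B−TP-A: −543a − 408b = 19.8;  TP-C−TP-A: −217a − 517b = −16.3.
Solving gives a = −0.08786, b = 0.06841.
|∇z| = √(a²+b²) = 0.11135, so dip δ = arctan(0.11135) = 6.35°.
True thickness = vertical thickness × cos δ = 21.7 × cos 6.35° = 21.6 m.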